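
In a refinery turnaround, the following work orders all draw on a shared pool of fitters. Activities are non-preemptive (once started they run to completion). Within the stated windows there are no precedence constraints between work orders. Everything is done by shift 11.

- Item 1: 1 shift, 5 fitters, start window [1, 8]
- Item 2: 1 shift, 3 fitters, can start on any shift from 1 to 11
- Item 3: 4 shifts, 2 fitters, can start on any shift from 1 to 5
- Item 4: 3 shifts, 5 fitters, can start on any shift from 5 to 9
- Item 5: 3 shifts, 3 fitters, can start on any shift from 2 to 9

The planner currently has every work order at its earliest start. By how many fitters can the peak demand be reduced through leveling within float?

Early-start peak: s1:10  s2:5  s3:5  s4:5  s5:5  s6:5  s7:5  s8:0  s9:0  s10:0  s11:0 ⇒ 10.
Leveled (Item 1@1, Item 2@2, Item 3@2, Item 4@6, Item 5@3): s1:5  s2:5  s3:5  s4:5  s5:5  s6:5  s7:5  s8:5  s9:0  s10:0  s11:0 ⇒ 5.
Reduction 10 − 5 = 5.

5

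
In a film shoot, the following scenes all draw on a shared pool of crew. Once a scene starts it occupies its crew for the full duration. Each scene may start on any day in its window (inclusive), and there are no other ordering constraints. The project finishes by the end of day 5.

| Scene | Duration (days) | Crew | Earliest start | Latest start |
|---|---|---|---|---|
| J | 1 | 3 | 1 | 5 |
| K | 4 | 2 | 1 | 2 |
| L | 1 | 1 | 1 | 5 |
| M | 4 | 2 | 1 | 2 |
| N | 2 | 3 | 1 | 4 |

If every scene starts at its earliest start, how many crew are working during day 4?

At early start, day 4 has: K, M.
Demand: 2 + 2 = 4.

4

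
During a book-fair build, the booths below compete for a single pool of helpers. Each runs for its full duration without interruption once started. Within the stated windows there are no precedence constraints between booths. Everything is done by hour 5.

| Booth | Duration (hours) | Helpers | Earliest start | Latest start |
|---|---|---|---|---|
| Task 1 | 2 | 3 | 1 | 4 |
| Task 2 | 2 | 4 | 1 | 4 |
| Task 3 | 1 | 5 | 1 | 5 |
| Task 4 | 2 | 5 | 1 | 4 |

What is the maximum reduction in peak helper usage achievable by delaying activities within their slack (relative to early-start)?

Early-start peak: h1:17  h2:12  h3:0  h4:0  h5:0 ⇒ 17.
Leveled (Task 1@1, Task 2@1, Task 3@3, Task 4@4): h1:7  h2:7  h3:5  h4:5  h5:5 ⇒ 7.
Reduction 17 − 7 = 10.

10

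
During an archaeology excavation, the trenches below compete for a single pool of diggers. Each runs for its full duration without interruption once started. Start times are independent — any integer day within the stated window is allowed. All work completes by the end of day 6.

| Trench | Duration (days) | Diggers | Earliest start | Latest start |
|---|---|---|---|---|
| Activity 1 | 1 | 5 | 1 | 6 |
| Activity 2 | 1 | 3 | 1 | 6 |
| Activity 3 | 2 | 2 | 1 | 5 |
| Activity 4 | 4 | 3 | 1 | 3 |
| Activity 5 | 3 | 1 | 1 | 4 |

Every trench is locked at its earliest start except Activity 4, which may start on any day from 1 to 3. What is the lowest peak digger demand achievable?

11

Activity 4@1: d1:14  d2:6  d3:4  d4:3  d5:0  d6:0 → peak 14
Activity 4@2: d1:11  d2:6  d3:4  d4:3  d5:3  d6:0 → peak 11
Activity 4@3: d1:11  d2:3  d3:4  d4:3  d5:3  d6:3 → peak 11
Best is Activity 4@2, peak 11.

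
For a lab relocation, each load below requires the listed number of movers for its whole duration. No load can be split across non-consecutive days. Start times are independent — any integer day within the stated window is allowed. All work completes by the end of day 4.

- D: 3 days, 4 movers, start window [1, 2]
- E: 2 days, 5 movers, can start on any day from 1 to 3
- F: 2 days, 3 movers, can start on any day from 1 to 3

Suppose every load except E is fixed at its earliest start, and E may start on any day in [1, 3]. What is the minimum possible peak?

9

E@1: d1:12  d2:12  d3:4  d4:0 → peak 12
E@2: d1:7  d2:12  d3:9  d4:0 → peak 12
E@3: d1:7  d2:7  d3:9  d4:5 → peak 9
Best is E@3, peak 9.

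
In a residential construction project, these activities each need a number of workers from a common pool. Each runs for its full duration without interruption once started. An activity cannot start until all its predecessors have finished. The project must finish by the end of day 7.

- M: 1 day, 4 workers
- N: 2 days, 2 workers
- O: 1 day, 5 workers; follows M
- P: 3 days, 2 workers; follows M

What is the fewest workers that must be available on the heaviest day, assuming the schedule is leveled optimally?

5

Early-start (M@1, N@1, O@2, P@2) gives peak 9: d1:6  d2:9  d3:2  d4:2  d5:0  d6:0  d7:0.
Shift N→2, O→4, P→5.
Schedule M@1, N@2, O@4, P@5: d1:4  d2:2  d3:2  d4:5  d5:2  d6:2  d7:2 — peak 5.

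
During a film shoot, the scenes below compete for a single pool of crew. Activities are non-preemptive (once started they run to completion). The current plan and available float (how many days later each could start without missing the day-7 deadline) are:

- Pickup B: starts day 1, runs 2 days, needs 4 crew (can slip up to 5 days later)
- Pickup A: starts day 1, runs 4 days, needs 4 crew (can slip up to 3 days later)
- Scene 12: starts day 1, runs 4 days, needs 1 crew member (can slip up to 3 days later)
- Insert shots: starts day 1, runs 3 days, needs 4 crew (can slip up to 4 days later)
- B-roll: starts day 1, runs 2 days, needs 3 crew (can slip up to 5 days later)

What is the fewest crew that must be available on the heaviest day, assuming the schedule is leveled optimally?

8

Early-start (Pickup B@1, Pickup A@1, Scene 12@1, Insert shots@1, B-roll@1) gives peak 16: d1:16  d2:16  d3:9  d4:5  d5:0  d6:0  d7:0.
Shift Scene 12→3, Insert shots→5, B-roll→3.
Schedule Pickup B@1, Pickup A@1, Scene 12@3, Insert shots@5, B-roll@3: d1:8  d2:8  d3:8  d4:8  d5:5  d6:5  d7:4 — peak 8.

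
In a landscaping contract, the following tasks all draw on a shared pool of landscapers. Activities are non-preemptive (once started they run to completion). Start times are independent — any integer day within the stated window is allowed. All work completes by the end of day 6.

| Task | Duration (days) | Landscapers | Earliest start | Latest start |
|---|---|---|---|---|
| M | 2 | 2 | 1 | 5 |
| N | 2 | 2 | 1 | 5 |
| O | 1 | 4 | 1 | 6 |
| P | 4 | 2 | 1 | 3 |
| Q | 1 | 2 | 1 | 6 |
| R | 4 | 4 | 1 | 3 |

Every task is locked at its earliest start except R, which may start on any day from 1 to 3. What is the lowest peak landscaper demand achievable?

12

R@1: d1:16  d2:10  d3:6  d4:6  d5:0  d6:0 → peak 16
R@2: d1:12  d2:10  d3:6  d4:6  d5:4  d6:0 → peak 12
R@3: d1:12  d2:6  d3:6  d4:6  d5:4  d6:4 → peak 12
Best is R@2, peak 12.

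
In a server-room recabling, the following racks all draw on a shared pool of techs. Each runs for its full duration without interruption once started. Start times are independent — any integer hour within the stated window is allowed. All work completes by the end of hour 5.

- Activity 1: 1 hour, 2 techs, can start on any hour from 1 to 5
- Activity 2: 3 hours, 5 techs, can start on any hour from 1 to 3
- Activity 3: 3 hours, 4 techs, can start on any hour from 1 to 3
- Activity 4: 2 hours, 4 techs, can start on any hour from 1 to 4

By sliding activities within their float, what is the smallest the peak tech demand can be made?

Early-start (Activity 1@1, Activity 2@1, Activity 3@1, Activity 4@1) gives peak 15: h1:15  h2:13  h3:9  h4:0  h5:0.
Shift Activity 3→2, Activity 4→4.
Schedule Activity 1@1, Activity 2@1, Activity 3@2, Activity 4@4: h1:7  h2:9  h3:9  h4:8  h5:4 — peak 9.

9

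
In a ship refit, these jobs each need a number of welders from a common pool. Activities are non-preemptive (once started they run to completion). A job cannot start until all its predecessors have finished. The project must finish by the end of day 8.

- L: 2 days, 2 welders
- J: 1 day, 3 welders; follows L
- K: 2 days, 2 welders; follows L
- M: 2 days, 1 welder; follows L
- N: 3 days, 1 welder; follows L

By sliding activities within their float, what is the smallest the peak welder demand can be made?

Early-start (L@1, J@3, K@3, M@3, N@3) gives peak 7: d1:2  d2:2  d3:7  d4:4  d5:1  d6:0  d7:0  d8:0.
Shift K→4, M→4, N→6.
Schedule L@1, J@3, K@4, M@4, N@6: d1:2  d2:2  d3:3  d4:3  d5:3  d6:1  d7:1  d8:1 — peak 3.

3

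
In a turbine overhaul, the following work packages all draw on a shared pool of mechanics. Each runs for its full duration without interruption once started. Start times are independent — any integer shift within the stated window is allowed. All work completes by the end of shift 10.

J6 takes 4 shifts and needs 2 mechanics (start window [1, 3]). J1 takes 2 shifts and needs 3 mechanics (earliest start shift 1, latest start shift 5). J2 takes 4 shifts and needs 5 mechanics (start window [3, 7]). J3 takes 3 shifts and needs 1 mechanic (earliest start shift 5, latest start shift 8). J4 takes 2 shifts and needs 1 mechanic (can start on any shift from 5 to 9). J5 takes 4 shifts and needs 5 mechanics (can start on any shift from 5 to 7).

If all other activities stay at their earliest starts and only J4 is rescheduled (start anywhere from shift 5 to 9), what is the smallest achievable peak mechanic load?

11

J4@5: s1:5  s2:5  s3:7  s4:7  s5:12  s6:12  s7:6  s8:5  s9:0  s10:0 → peak 12
J4@6: s1:5  s2:5  s3:7  s4:7  s5:11  s6:12  s7:7  s8:5  s9:0  s10:0 → peak 12
J4@7: s1:5  s2:5  s3:7  s4:7  s5:11  s6:11  s7:7  s8:6  s9:0  s10:0 → peak 11
J4@8: s1:5  s2:5  s3:7  s4:7  s5:11  s6:11  s7:6  s8:6  s9:1  s10:0 → peak 11
J4@9: s1:5  s2:5  s3:7  s4:7  s5:11  s6:11  s7:6  s8:5  s9:1  s10:1 → peak 11
Best is J4@7, peak 11.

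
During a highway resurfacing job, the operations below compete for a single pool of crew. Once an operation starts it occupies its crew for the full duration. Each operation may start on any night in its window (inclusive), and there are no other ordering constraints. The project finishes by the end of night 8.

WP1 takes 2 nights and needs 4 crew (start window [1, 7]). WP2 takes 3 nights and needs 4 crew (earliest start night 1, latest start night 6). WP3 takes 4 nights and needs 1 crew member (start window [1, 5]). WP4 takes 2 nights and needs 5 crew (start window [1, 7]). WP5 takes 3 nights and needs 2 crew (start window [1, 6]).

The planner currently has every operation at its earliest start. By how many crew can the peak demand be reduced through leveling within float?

10

Early-start peak: n1:16  n2:16  n3:7  n4:1  n5:0  n6:0  n7:0  n8:0 ⇒ 16.
Leveled (WP1@1, WP2@3, WP3@4, WP4@6, WP5@1): n1:6  n2:6  n3:6  n4:5  n5:5  n6:6  n7:6  n8:0 ⇒ 6.
Reduction 16 − 6 = 10.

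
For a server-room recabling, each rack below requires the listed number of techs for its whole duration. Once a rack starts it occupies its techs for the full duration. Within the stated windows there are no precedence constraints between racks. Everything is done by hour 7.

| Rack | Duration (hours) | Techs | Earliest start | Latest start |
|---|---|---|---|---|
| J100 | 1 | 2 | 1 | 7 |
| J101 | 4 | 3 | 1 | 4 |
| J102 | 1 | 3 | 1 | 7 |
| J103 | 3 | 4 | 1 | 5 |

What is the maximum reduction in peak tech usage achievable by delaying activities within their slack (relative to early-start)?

6

Early-start peak: h1:12  h2:7  h3:7  h4:3  h5:0  h6:0  h7:0 ⇒ 12.
Leveled (J100@1, J101@1, J102@2, J103@5): h1:5  h2:6  h3:3  h4:3  h5:4  h6:4  h7:4 ⇒ 6.
Reduction 12 − 6 = 6.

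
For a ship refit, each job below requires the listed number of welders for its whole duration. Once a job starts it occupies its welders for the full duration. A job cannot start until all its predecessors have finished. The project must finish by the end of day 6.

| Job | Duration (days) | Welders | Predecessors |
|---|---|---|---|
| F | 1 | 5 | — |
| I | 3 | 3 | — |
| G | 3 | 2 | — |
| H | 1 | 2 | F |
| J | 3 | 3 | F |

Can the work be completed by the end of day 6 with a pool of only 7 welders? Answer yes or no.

yes

Schedule F@1, I@2, G@1, H@2, J@4: d1:7  d2:7  d3:5  d4:6  d5:3  d6:3 — peak 7 ≤ 7.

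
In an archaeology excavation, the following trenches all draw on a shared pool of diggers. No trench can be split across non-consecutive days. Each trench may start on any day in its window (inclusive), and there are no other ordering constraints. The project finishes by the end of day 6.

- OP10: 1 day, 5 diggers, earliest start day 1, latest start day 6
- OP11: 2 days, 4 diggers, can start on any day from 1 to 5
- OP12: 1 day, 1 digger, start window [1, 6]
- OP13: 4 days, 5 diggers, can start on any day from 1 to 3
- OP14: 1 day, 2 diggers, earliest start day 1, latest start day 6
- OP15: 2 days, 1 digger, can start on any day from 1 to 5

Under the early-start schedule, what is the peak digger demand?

18

Early-start schedule: OP10@1, OP11@1, OP12@1, OP13@1, OP14@1, OP15@1.
Load per day: day 1: 18, day 2: 10, day 3: 5, day 4: 5, day 5: 0, day 6: 0.
Peak is 18.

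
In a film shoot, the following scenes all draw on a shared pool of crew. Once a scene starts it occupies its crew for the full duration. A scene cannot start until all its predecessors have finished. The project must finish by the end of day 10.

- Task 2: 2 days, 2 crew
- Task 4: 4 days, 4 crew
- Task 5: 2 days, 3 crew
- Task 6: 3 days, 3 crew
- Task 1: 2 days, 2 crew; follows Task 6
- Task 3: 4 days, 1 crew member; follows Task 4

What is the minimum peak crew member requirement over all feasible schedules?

6

Early-start (Task 2@1, Task 4@1, Task 5@1, Task 6@1, Task 1@4, Task 3@5) gives peak 12: d1:12  d2:12  d3:7  d4:6  d5:3  d6:1  d7:1  d8:1  d9:0  d10:0.
Shift Task 5→5, Task 6→5, Task 1→8, Task 3→7.
Schedule Task 2@1, Task 4@1, Task 5@5, Task 6@5, Task 1@8, Task 3@7: d1:6  d2:6  d3:4  d4:4  d5:6  d6:6  d7:4  d8:3  d9:3  d10:1 — peak 6.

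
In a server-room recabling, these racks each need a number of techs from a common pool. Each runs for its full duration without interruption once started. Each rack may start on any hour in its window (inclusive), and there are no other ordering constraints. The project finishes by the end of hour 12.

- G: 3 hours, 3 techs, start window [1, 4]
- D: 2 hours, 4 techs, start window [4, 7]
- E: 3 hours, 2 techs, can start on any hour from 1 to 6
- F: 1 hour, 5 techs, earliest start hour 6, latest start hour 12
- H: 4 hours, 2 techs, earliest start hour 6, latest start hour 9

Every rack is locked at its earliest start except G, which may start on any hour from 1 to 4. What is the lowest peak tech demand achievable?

7

G@1: h1:5  h2:5  h3:5  h4:4  h5:4  h6:7  h7:2  h8:2  h9:2  h10:0  h11:0  h12:0 → peak 7
G@2: h1:2  h2:5  h3:5  h4:7  h5:4  h6:7  h7:2  h8:2  h9:2  h10:0  h11:0  h12:0 → peak 7
G@3: h1:2  h2:2  h3:5  h4:7  h5:7  h6:7  h7:2  h8:2  h9:2  h10:0  h11:0  h12:0 → peak 7
G@4: h1:2  h2:2  h3:2  h4:7  h5:7  h6:10  h7:2  h8:2  h9:2  h10:0  h11:0  h12:0 → peak 10
Best is G@1, peak 7.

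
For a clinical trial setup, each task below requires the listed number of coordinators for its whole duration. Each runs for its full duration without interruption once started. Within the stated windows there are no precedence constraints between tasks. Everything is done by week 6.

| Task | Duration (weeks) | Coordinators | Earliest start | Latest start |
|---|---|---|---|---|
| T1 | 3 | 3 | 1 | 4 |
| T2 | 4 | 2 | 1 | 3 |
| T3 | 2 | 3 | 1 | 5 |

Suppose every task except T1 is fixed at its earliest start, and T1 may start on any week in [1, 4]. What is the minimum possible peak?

T1@1: w1:8  w2:8  w3:5  w4:2  w5:0  w6:0 → peak 8
T1@2: w1:5  w2:8  w3:5  w4:5  w5:0  w6:0 → peak 8
T1@3: w1:5  w2:5  w3:5  w4:5  w5:3  w6:0 → peak 5
T1@4: w1:5  w2:5  w3:2  w4:5  w5:3  w6:3 → peak 5
Best is T1@3, peak 5.

5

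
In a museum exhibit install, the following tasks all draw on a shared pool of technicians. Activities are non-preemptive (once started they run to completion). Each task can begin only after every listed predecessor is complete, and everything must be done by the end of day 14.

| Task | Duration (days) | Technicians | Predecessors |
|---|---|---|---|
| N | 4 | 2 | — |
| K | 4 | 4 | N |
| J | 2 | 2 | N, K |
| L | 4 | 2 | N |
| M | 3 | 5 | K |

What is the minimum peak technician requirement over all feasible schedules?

Early-start (N@1, K@5, J@9, L@5, M@9) gives peak 7: d1:2  d2:2  d3:2  d4:2  d5:6  d6:6  d7:6  d8:6  d9:7  d10:7  d11:5  d12:0  d13:0  d14:0.
Shift M→11.
Schedule N@1, K@5, J@9, L@5, M@11: d1:2  d2:2  d3:2  d4:2  d5:6  d6:6  d7:6  d8:6  d9:2  d10:2  d11:5  d12:5  d13:5  d14:0 — peak 6.

6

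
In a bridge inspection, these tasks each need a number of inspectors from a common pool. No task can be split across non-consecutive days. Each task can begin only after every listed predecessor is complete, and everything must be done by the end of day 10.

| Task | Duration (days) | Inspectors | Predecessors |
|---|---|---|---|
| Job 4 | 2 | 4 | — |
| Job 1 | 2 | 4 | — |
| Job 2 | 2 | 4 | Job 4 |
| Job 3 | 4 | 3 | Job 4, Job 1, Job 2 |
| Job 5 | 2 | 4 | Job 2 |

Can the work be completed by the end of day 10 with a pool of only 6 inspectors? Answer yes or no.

no

The minimum achievable peak is 7; 6 < 7, so no feasible schedule stays within the cap.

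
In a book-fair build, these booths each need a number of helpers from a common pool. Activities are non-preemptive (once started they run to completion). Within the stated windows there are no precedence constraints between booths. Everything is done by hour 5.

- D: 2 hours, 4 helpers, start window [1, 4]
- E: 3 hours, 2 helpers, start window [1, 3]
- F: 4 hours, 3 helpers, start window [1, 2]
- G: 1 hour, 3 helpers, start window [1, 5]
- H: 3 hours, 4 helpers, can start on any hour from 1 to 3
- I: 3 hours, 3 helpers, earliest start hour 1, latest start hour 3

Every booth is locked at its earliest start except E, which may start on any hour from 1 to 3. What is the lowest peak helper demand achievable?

E@1: h1:19  h2:16  h3:12  h4:3  h5:0 → peak 19
E@2: h1:17  h2:16  h3:12  h4:5  h5:0 → peak 17
E@3: h1:17  h2:14  h3:12  h4:5  h5:2 → peak 17
Best is E@2, peak 17.

17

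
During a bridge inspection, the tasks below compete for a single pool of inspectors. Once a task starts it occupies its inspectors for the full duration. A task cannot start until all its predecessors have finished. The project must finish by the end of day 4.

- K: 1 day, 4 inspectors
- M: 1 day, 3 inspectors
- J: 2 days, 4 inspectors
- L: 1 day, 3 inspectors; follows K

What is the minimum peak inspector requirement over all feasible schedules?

6

Early-start (K@1, M@1, J@1, L@2) gives peak 11: d1:11  d2:7  d3:0  d4:0.
Shift M→2, J→3.
Schedule K@1, M@2, J@3, L@2: d1:4  d2:6  d3:4  d4:4 — peak 6.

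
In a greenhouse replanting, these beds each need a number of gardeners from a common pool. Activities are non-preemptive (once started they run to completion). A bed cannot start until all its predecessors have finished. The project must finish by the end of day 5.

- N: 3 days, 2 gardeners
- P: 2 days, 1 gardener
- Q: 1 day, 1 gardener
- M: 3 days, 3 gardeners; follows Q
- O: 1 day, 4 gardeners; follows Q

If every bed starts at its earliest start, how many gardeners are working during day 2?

At early start, day 2 has: N, P, M, O.
Demand: 2 + 1 + 3 + 4 = 10.

10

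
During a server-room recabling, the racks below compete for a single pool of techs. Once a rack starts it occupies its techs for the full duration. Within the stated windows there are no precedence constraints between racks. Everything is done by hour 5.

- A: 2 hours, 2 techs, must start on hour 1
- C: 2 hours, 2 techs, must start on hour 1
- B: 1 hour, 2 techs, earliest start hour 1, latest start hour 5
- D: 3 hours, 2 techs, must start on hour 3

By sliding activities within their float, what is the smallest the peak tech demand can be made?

Early-start (A@1, C@1, B@1, D@3) gives peak 6: h1:6  h2:4  h3:2  h4:2  h5:2.
Shift B→3.
Schedule A@1, C@1, B@3, D@3: h1:4  h2:4  h3:4  h4:2  h5:2 — peak 4.
Total tech-hours = 16 over 5 hours ⇒ peak ≥ ⌈16/5⌉ = 4, so 4 is optimal.

4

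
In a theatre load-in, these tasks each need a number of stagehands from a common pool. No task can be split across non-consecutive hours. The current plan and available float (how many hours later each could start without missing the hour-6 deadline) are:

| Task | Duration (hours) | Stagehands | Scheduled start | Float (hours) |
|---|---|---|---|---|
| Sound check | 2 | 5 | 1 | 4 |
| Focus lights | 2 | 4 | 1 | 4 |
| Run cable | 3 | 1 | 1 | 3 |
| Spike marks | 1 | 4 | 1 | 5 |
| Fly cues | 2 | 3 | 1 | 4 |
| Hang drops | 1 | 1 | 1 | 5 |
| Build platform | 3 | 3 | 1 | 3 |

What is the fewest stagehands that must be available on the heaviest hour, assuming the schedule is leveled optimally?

Early-start (Sound check@1, Focus lights@1, Run cable@1, Spike marks@1, Fly cues@1, Hang drops@1, Build platform@1) gives peak 21: h1:21  h2:16  h3:4  h4:0  h5:0  h6:0.
Shift Focus lights→3, Spike marks→6, Fly cues→5, Build platform→3.
Schedule Sound check@1, Focus lights@3, Run cable@1, Spike marks@6, Fly cues@5, Hang drops@1, Build platform@3: h1:7  h2:6  h3:8  h4:7  h5:6  h6:7 — peak 8.

8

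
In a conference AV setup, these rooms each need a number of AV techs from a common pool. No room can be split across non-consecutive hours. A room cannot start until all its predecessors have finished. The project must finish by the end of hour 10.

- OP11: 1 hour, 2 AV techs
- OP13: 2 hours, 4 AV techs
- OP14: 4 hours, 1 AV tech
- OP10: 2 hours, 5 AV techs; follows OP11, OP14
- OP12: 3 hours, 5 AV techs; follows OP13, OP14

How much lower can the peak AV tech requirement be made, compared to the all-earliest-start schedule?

Early-start peak: h1:7  h2:5  h3:1  h4:1  h5:10  h6:10  h7:5  h8:0  h9:0  h10:0 ⇒ 10.
Leveled (OP11@1, OP13@2, OP14@1, OP10@5, OP12@7): h1:3  h2:5  h3:5  h4:1  h5:5  h6:5  h7:5  h8:5  h9:5  h10:0 ⇒ 5.
Reduction 10 − 5 = 5.

5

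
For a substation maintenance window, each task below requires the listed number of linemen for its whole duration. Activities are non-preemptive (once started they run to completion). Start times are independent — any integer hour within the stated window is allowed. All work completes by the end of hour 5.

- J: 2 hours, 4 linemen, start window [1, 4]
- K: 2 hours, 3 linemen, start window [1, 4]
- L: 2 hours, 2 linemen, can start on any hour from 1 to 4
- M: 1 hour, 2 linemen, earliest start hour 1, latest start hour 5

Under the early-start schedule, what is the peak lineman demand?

11

Early-start schedule: J@1, K@1, L@1, M@1.
Load per hour: hour 1: 11, hour 2: 9, hour 3: 0, hour 4: 0, hour 5: 0.
Peak is 11.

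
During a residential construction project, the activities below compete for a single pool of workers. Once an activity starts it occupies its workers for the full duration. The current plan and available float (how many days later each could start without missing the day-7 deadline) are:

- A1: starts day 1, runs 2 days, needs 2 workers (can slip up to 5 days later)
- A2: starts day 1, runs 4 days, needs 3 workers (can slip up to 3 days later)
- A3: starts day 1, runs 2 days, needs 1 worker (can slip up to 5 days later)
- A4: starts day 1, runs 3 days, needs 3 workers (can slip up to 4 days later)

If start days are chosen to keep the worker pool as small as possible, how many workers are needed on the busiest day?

5

Early-start (A1@1, A2@1, A3@1, A4@1) gives peak 9: d1:9  d2:9  d3:6  d4:3  d5:0  d6:0  d7:0.
Shift A3→3, A4→5.
Schedule A1@1, A2@1, A3@3, A4@5: d1:5  d2:5  d3:4  d4:4  d5:3  d6:3  d7:3 — peak 5.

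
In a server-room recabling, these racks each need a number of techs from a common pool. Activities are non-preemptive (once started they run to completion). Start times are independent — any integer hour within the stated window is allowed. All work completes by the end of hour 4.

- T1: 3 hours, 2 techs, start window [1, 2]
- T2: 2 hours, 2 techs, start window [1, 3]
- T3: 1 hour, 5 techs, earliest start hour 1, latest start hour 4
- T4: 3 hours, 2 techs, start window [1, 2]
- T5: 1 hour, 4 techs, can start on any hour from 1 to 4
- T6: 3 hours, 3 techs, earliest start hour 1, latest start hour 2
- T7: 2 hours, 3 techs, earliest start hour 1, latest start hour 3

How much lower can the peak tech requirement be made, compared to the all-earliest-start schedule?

Early-start peak: h1:21  h2:12  h3:7  h4:0 ⇒ 21.
Leveled (T1@1, T2@1, T3@1, T4@1, T5@4, T6@2, T7@3): h1:11  h2:9  h3:10  h4:10 ⇒ 11.
Reduction 21 − 11 = 10.

10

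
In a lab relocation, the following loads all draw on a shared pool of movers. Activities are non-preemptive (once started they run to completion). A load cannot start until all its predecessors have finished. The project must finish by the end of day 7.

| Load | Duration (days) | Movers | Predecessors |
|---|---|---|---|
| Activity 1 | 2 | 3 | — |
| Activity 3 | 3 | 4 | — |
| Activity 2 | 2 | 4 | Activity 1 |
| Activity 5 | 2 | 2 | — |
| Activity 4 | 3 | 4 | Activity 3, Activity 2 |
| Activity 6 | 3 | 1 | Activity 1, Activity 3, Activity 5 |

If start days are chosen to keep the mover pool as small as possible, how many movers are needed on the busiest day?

Schedule Activity 1@1, Activity 3@1, Activity 2@3, Activity 5@1, Activity 4@5, Activity 6@4: d1:9  d2:9  d3:8  d4:5  d5:5  d6:5  d7:4 — peak 9.
No arrangement of the 8 feasible schedules does better.

9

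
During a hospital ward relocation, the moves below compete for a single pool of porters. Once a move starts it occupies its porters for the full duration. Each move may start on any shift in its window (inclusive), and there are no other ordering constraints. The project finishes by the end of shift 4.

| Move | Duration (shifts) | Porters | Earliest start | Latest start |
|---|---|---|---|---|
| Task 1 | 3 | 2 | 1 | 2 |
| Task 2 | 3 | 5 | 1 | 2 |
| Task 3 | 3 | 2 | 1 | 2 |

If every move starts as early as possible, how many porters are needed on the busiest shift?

9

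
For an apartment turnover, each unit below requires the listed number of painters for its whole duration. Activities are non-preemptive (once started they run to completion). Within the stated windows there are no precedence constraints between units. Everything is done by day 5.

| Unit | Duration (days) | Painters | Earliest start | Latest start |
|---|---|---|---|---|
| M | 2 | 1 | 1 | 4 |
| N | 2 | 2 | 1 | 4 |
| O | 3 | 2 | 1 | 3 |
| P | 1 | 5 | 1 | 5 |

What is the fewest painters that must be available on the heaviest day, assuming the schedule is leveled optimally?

Early-start (M@1, N@1, O@1, P@1) gives peak 10: d1:10  d2:5  d3:2  d4:0  d5:0.
Shift P→4.
Schedule M@1, N@1, O@1, P@4: d1:5  d2:5  d3:2  d4:5  d5:0 — peak 5.

5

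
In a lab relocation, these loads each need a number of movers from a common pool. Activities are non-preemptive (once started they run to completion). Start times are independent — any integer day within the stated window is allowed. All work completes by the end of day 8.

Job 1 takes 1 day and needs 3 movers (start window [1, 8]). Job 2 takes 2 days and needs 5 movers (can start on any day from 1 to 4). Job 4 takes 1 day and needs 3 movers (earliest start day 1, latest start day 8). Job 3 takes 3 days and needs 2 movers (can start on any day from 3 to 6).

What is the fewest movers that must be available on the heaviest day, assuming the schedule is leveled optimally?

5

Early-start (Job 1@1, Job 2@1, Job 4@1, Job 3@3) gives peak 11: d1:11  d2:5  d3:2  d4:2  d5:2  d6:0  d7:0  d8:0.
Shift Job 2→2, Job 4→4, Job 3→4.
Schedule Job 1@1, Job 2@2, Job 4@4, Job 3@4: d1:3  d2:5  d3:5  d4:5  d5:2  d6:2  d7:0  d8:0 — peak 5.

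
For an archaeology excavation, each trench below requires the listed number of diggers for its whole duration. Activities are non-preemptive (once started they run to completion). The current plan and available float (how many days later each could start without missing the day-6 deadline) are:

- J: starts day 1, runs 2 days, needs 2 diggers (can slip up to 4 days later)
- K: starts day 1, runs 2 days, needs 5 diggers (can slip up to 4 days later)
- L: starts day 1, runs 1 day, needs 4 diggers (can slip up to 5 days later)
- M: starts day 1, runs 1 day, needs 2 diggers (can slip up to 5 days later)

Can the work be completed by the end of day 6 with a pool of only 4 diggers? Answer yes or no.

The minimum achievable peak is 5; 4 < 5, so no feasible schedule stays within the cap.

no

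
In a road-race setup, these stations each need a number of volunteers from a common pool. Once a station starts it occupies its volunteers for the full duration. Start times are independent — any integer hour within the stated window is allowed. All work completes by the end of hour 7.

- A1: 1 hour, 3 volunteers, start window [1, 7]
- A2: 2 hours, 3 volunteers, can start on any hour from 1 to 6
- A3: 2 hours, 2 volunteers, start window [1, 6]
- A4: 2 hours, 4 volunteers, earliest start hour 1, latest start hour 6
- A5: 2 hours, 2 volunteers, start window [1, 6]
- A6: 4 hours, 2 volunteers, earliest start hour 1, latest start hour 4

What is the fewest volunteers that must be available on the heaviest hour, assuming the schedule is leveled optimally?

Early-start (A1@1, A2@1, A3@1, A4@1, A5@1, A6@1) gives peak 16: h1:16  h2:13  h3:2  h4:2  h5:0  h6:0  h7:0.
Shift A3→2, A4→3, A5→5, A6→4.
Schedule A1@1, A2@1, A3@2, A4@3, A5@5, A6@4: h1:6  h2:5  h3:6  h4:6  h5:4  h6:4  h7:2 — peak 6.

6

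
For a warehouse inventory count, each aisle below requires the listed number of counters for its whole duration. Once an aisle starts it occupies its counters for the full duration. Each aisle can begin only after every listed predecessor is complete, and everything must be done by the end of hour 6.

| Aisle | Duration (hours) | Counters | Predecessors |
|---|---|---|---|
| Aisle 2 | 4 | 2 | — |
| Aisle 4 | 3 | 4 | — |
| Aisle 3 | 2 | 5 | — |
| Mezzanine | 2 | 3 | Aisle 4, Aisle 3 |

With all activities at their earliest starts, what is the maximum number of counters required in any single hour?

Early-start schedule: Aisle 2@1, Aisle 4@1, Aisle 3@1, Mezzanine@4.
Load per hour: hour 1: 11, hour 2: 11, hour 3: 6, hour 4: 5, hour 5: 3, hour 6: 0.
Peak is 11.

11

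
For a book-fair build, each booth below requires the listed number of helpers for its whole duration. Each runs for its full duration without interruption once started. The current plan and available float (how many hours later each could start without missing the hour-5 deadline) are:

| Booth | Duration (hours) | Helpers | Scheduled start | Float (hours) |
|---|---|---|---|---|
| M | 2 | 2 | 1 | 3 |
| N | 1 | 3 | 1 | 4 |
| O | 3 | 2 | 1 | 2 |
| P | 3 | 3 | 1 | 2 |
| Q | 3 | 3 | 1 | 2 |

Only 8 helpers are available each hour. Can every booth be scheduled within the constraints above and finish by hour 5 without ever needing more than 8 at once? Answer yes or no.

Schedule M@1, N@1, O@1, P@2, Q@3: h1:7  h2:7  h3:8  h4:6  h5:3 — peak 8 ≤ 8.

yes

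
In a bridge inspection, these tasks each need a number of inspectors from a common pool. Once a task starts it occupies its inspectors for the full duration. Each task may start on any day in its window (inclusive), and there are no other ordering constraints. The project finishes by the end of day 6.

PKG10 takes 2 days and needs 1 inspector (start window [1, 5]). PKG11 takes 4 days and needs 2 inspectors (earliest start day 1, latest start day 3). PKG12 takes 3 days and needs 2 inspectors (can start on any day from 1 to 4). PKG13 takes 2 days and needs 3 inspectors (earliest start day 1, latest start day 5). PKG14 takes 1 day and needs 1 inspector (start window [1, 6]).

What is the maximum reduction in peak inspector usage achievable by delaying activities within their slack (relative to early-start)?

Early-start peak: d1:9  d2:8  d3:4  d4:2  d5:0  d6:0 ⇒ 9.
Leveled (PKG10@1, PKG11@3, PKG12@3, PKG13@1, PKG14@6): d1:4  d2:4  d3:4  d4:4  d5:4  d6:3 ⇒ 4.
Reduction 9 − 4 = 5.

5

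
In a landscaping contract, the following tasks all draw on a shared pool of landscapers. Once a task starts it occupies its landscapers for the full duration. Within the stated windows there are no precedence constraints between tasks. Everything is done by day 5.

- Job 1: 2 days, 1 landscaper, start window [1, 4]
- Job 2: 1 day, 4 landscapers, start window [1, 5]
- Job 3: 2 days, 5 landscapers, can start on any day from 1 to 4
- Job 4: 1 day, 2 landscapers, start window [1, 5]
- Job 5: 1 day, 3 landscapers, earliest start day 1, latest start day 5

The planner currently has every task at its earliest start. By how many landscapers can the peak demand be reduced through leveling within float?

10

Early-start peak: d1:15  d2:6  d3:0  d4:0  d5:0 ⇒ 15.
Leveled (Job 1@1, Job 2@1, Job 3@3, Job 4@2, Job 5@5): d1:5  d2:3  d3:5  d4:5  d5:3 ⇒ 5.
Reduction 15 − 5 = 10.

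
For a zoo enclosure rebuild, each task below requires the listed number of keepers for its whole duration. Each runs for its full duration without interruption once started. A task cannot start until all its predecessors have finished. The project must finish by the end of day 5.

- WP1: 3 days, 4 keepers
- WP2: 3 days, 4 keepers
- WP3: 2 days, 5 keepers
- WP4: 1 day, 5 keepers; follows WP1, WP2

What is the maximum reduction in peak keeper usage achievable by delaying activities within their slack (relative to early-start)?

3

Early-start peak: d1:13  d2:13  d3:8  d4:5  d5:0 ⇒ 13.
Leveled (WP1@1, WP2@1, WP3@4, WP4@4): d1:8  d2:8  d3:8  d4:10  d5:5 ⇒ 10.
Reduction 13 − 10 = 3.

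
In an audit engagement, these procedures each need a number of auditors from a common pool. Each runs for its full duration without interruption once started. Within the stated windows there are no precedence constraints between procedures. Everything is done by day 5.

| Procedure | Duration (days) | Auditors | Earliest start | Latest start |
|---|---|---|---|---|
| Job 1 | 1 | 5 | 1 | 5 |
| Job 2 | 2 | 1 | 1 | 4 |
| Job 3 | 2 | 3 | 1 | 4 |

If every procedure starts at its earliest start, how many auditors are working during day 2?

4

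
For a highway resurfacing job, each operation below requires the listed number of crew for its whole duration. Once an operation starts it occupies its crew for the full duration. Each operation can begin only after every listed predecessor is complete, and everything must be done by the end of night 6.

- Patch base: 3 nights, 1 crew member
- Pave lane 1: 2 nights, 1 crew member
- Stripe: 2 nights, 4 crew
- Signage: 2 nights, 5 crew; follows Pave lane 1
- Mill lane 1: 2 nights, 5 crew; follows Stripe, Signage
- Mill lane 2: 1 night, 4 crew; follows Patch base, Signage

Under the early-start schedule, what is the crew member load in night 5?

At early start, night 5 has: Mill lane 1, Mill lane 2.
Demand: 5 + 4 = 9.

9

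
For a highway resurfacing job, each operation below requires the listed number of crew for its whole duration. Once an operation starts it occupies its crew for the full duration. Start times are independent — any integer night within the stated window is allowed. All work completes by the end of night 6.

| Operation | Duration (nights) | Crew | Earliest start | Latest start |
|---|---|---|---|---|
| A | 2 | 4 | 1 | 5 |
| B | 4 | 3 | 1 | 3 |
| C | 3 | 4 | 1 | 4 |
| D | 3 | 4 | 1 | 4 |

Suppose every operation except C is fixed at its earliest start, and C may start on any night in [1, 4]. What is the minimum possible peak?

C@1: n1:15  n2:15  n3:11  n4:3  n5:0  n6:0 → peak 15
C@2: n1:11  n2:15  n3:11  n4:7  n5:0  n6:0 → peak 15
C@3: n1:11  n2:11  n3:11  n4:7  n5:4  n6:0 → peak 11
C@4: n1:11  n2:11  n3:7  n4:7  n5:4  n6:4 → peak 11
Best is C@3, peak 11.

11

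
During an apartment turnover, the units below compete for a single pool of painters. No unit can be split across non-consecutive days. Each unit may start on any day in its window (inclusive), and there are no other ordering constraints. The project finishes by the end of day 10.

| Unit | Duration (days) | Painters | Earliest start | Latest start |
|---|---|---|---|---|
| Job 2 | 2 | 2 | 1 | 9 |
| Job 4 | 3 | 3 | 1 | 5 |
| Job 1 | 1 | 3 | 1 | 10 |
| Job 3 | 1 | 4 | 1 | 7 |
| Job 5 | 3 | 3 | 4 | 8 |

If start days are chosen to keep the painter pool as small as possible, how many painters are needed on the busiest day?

4

Early-start (Job 2@1, Job 4@1, Job 1@1, Job 3@1, Job 5@4) gives peak 12: d1:12  d2:5  d3:3  d4:3  d5:3  d6:3  d7:0  d8:0  d9:0  d10:0.
Shift Job 4→3, Job 1→6, Job 3→7, Job 5→8.
Schedule Job 2@1, Job 4@3, Job 1@6, Job 3@7, Job 5@8: d1:2  d2:2  d3:3  d4:3  d5:3  d6:3  d7:4  d8:3  d9:3  d10:3 — peak 4.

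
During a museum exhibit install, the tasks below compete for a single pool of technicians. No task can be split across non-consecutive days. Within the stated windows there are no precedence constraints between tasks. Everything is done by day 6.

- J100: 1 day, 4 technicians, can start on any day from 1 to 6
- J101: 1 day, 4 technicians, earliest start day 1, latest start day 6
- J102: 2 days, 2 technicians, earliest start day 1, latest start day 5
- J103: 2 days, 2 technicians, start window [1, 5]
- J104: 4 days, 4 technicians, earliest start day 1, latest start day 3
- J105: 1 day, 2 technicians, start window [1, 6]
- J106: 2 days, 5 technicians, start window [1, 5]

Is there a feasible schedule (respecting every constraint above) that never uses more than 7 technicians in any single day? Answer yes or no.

no

Total technician-days = 44; over 6 days the average is 44/6 > 7, so some day must exceed 7.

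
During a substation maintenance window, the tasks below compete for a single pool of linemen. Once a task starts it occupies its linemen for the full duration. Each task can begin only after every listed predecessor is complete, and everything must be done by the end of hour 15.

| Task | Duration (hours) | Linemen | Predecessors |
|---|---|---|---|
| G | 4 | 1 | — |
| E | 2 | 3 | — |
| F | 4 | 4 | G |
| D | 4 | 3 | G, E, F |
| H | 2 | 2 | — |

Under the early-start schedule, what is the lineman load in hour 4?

1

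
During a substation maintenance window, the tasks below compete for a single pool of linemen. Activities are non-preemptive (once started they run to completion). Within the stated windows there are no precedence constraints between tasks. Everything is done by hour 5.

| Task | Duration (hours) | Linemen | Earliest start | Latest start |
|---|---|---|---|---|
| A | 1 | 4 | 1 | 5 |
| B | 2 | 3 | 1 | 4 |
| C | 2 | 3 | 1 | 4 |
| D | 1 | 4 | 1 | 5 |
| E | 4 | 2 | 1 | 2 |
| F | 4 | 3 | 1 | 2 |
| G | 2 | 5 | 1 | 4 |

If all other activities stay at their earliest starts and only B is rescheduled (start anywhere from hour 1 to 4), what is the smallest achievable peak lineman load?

21

B@1: h1:24  h2:16  h3:5  h4:5  h5:0 → peak 24
B@2: h1:21  h2:16  h3:8  h4:5  h5:0 → peak 21
B@3: h1:21  h2:13  h3:8  h4:8  h5:0 → peak 21
B@4: h1:21  h2:13  h3:5  h4:8  h5:3 → peak 21
Best is B@2, peak 21.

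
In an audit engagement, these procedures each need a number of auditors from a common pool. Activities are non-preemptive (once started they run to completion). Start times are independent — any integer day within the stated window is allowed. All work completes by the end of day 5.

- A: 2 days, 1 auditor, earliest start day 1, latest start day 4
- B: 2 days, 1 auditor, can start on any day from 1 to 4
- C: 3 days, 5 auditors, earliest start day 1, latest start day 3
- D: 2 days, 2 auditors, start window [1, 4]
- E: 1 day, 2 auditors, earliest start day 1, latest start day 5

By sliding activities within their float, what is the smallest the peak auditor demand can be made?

6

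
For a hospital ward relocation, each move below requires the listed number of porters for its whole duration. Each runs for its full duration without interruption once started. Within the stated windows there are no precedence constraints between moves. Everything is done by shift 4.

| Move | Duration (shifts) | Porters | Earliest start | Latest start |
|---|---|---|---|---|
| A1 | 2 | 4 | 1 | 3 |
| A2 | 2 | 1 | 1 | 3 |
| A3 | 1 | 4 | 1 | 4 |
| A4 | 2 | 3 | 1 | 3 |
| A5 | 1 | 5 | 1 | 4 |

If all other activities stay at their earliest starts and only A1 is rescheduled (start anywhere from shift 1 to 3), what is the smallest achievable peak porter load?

A1@1: s1:17  s2:8  s3:0  s4:0 → peak 17
A1@2: s1:13  s2:8  s3:4  s4:0 → peak 13
A1@3: s1:13  s2:4  s3:4  s4:4 → peak 13
Best is A1@2, peak 13.

13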